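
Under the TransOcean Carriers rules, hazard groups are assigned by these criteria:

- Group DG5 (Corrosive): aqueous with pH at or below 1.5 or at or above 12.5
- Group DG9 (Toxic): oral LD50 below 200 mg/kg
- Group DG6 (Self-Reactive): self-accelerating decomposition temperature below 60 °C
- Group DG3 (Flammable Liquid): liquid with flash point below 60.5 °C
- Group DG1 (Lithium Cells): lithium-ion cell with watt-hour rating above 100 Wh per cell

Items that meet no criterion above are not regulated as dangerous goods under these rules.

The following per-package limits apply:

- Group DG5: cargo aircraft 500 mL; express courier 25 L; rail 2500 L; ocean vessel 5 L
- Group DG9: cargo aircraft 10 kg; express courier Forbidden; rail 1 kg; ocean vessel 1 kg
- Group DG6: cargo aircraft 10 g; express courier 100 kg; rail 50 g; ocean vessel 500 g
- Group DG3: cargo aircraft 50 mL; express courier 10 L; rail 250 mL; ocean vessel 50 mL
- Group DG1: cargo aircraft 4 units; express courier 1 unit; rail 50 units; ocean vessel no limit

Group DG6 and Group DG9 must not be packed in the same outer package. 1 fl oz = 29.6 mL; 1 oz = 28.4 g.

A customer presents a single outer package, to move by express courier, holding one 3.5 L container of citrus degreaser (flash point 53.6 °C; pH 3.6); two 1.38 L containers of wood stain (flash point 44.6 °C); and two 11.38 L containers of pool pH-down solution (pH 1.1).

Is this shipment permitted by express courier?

Yes

Flash point 53.6 °C meets the Group DG3 criterion (Flammable Liquid), so the citrus degreaser is Group DG3.
Flash point 44.6 °C meets the Group DG3 criterion (Flammable Liquid), so the wood stain is Group DG3.
The pool pH-down solution has pH 1.1, which is ≤ 1.5, so it is Group DG5 (Corrosive).
Total Group DG3: 3.5 L + (two 1.38 L containers = 2.76 L) = 6.26 L.
6.26 L ≤ 10 L (express courier limit, Group DG3) — within limit.
Group DG5 quantity: two 11.38 L containers = 22.76 L.
22.76 L is within the express courier limit of 25 L for Group DG5.
The segregation rule (Group DG6 with Group DG9) does not apply to Group DG3 with Group DG5.
Every hazard group is within its express courier limit and no segregation rule is violated.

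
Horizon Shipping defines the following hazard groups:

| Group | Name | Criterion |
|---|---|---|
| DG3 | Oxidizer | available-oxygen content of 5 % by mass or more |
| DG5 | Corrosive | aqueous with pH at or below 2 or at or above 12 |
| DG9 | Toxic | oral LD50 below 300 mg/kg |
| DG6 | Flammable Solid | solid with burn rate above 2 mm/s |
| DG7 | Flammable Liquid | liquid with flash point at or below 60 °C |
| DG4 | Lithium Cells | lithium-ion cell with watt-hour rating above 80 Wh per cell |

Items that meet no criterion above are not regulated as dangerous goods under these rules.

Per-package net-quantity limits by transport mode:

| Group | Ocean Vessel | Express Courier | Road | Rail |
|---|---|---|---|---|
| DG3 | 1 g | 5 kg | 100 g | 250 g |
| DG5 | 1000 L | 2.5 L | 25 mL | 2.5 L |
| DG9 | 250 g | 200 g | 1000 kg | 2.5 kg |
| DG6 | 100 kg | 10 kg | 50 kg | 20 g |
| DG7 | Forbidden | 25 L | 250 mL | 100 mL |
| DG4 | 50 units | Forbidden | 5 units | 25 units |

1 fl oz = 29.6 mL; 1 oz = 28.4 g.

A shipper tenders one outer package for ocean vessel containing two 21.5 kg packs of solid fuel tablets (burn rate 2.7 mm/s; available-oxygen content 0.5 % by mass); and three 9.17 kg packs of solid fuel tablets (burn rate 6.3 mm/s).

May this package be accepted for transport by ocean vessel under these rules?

Yes

The solid fuel tablets have burn rate 2.7 mm/s, which is > 2 mm/s, so they are Group DG6 (Flammable Solid).
With burn rate 6.3 mm/s (> 2 mm/s), the solid fuel tablets fall in Group DG6.
Group DG6 net quantity: (two 21.5 kg packs = 43 kg) + (three 9.17 kg packs = 27.51 kg) = 70.51 kg.
70.51 kg ≤ 100 kg (ocean vessel limit, Group DG6) — within limit.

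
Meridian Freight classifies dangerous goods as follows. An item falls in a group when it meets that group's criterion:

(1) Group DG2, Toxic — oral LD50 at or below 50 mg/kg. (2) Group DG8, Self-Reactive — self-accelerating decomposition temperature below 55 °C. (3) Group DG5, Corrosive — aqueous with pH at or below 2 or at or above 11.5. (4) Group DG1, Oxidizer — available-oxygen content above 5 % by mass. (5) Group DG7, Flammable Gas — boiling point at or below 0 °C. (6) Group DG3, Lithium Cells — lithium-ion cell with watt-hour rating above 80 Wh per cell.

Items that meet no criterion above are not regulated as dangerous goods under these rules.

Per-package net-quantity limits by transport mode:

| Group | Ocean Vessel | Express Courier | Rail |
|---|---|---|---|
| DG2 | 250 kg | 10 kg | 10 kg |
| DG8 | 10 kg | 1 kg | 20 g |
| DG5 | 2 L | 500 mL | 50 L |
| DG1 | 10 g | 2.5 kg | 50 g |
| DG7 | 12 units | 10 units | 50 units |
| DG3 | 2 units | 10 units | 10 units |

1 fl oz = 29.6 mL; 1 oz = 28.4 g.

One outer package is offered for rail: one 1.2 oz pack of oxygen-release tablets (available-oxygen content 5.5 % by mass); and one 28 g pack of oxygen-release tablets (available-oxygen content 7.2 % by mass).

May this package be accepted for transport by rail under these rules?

No

Available-oxygen content 5.5 % by mass meets the Group DG1 criterion (Oxidizer), so the oxygen-release tablets are Group DG1.
The oxygen-release tablets have available-oxygen content 7.2 % by mass, which is > 5 % by mass, so they are Group DG1 (Oxidizer).
Group DG1 net quantity: (one 1.2 oz pack = 34.08 g) + 28 g = 62.08 g.
That exceeds the Group DG1 rail limit of 50 g.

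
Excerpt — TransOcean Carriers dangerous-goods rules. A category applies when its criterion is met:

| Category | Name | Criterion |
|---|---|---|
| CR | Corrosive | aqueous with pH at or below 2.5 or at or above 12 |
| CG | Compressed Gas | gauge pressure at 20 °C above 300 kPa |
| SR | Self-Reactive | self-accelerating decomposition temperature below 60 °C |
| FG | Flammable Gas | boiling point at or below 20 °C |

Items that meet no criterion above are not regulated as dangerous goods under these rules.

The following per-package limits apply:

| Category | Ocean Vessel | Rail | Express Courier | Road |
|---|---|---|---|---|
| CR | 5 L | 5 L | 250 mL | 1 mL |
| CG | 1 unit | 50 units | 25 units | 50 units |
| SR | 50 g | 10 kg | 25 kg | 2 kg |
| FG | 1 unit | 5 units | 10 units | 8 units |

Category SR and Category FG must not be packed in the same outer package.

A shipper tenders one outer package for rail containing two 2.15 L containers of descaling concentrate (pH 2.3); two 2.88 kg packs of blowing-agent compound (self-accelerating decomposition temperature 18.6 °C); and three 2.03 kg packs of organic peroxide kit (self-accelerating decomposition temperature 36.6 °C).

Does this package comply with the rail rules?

pH 2.3 meets the Category CR criterion (Corrosive), so the descaling concentrate is Category CR.
Blowing-agent compound: self-accelerating decomposition temperature 18.6 °C < 60 °C → Category SR (Self-Reactive).
Organic peroxide kit: self-accelerating decomposition temperature 36.6 °C < 60 °C → Category SR (Self-Reactive).
Category SR net quantity: (two 2.88 kg packs = 5.76 kg) + (three 2.03 kg packs = 6.09 kg) = 11.85 kg.
11.85 kg > 10 kg (rail limit, Category SR) — over the limit.
Category CR quantity: two 2.15 L containers = 4.3 L.
That is within the Category CR rail limit of 5 L.
The segregation rule (Category SR with Category FG) does not apply to Category SR with Category CR.

No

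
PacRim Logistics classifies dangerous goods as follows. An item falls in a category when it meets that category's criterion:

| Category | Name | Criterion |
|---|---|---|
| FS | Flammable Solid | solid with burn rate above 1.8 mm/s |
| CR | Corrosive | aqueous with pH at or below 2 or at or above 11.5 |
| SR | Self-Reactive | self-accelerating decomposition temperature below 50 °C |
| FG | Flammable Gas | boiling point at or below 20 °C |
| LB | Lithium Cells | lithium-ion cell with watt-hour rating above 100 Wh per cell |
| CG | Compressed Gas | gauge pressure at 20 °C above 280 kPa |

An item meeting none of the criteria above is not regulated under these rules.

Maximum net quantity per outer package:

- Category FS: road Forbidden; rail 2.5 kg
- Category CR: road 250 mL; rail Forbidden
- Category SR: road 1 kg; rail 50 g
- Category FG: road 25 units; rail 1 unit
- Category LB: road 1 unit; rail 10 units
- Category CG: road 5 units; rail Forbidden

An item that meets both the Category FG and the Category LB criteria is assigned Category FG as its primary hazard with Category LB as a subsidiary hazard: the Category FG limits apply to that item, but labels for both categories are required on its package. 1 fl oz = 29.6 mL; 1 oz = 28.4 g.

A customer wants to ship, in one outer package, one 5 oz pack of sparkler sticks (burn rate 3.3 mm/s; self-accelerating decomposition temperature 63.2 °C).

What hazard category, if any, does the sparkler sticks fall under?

Category FS

The sparkler sticks have burn rate 3.3 mm/s, which is > 1.8 mm/s, so they are Category FS (Flammable Solid).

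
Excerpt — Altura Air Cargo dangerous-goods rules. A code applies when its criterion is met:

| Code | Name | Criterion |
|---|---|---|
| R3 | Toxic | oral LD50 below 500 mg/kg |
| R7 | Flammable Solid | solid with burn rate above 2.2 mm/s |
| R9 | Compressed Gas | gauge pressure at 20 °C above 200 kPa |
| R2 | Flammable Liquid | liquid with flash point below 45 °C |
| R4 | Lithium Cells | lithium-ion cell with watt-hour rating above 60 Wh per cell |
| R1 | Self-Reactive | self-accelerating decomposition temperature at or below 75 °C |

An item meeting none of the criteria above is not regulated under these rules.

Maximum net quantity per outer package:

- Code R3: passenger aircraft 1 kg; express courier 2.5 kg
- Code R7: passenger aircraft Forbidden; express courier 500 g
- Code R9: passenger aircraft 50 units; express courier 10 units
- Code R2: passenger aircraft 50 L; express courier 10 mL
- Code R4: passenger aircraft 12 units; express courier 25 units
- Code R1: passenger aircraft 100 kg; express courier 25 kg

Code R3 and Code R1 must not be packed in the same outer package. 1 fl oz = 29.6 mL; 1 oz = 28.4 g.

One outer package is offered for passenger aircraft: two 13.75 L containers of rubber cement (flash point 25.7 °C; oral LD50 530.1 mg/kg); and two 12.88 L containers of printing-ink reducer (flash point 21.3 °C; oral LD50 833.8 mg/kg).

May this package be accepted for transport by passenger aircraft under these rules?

No

With flash point 25.7 °C (< 45 °C), the rubber cement falls in Code R2.
With flash point 21.3 °C (< 45 °C), the printing-ink reducer falls in Code R2.
Code R2 net quantity: (two 13.75 L containers = 27.5 L) + (two 12.88 L containers = 25.76 L) = 53.26 L.
53.26 L exceeds the passenger aircraft limit of 50 L for Code R2.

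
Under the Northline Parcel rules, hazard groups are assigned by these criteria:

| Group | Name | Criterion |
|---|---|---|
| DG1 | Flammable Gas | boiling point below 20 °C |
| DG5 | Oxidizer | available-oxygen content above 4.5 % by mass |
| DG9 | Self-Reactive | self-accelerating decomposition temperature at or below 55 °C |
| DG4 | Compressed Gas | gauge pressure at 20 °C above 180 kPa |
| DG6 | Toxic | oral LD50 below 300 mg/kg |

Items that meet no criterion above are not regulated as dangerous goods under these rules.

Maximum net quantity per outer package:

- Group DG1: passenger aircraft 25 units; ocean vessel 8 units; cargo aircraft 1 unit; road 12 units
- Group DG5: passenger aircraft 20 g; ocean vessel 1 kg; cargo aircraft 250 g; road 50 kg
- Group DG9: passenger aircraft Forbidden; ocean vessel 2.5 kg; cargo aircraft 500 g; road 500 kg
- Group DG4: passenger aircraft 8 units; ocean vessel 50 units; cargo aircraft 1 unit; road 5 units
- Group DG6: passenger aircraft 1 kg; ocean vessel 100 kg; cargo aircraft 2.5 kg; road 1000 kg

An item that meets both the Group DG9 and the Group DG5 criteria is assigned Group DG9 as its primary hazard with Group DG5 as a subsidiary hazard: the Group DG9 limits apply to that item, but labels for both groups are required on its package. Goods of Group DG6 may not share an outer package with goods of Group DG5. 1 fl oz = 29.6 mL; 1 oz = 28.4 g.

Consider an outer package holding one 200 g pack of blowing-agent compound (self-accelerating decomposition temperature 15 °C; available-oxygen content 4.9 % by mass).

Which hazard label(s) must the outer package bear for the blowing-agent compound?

The blowing-agent compound has self-accelerating decomposition temperature 15 °C, which is ≤ 55 °C, so it is Group DG9 (Self-Reactive).
Available-oxygen content 4.9 % by mass meets the Group DG5 criterion (Oxidizer), so the blowing-agent compound is Group DG5.
By the precedence rule Group DG9 is primary and Group DG5 is subsidiary, and that rule requires both labels on the package.

Group DG5 and DG9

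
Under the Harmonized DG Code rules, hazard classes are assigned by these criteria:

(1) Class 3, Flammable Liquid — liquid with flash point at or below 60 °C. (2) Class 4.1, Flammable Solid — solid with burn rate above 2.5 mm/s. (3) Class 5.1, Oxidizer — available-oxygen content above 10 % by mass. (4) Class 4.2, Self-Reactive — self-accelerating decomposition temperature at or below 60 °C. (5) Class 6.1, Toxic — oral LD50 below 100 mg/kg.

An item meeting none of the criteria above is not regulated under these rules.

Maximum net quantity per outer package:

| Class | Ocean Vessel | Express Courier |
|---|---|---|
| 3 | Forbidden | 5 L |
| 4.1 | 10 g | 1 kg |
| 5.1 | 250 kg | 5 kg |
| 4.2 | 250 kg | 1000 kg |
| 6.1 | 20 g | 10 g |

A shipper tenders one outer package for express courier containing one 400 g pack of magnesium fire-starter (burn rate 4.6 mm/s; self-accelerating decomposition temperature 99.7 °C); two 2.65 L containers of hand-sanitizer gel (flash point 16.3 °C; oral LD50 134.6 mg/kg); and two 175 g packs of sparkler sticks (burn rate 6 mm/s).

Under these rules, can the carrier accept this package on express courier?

No

Burn rate 4.6 mm/s meets the Class 4.1 criterion (Flammable Solid), so the magnesium fire-starter is Class 4.1.
Flash point 16.3 °C meets the Class 3 criterion (Flammable Liquid), so the hand-sanitizer gel is Class 3.
Sparkler sticks: burn rate 6 mm/s > 2.5 mm/s → Class 4.1 (Flammable Solid).
Class 3 quantity: two 2.65 L containers = 5.3 L.
5.3 L > 5 L (express courier limit, Class 3) — over the limit.
Total Class 4.1: 400 g + (two 175 g packs = 350 g) = 750 g.
750 g is within the express courier limit of 1 kg for Class 4.1.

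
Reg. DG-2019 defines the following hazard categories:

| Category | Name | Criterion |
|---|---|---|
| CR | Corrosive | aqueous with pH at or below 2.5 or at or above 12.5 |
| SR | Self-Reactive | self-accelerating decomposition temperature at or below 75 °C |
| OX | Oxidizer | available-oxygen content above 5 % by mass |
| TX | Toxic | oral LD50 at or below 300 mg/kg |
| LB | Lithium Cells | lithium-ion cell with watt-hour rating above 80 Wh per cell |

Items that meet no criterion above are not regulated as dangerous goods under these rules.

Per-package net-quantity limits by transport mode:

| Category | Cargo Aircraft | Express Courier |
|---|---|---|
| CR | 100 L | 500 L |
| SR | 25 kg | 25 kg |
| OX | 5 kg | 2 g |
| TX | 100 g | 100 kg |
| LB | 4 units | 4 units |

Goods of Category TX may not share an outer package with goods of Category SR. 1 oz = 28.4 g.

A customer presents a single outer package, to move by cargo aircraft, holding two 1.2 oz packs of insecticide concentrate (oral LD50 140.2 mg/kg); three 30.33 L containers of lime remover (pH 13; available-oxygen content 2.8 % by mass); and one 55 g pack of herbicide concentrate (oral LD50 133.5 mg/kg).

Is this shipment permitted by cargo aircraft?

No

Insecticide concentrate: oral LD50 140.2 mg/kg ≤ 300 mg/kg → Category TX (Toxic).
The lime remover has pH 13, which is ≥ 12.5, so it is Category CR (Corrosive).
The herbicide concentrate has oral LD50 133.5 mg/kg, which is ≤ 300 mg/kg, so it is Category TX (Toxic).
Category CR quantity: three 30.33 L containers = 90.99 L.
90.99 L ≤ 100 L (cargo aircraft limit, Category CR) — within limit.
Total Category TX: (two 1.2 oz packs = 68.16 g) + 55 g = 123.16 g.
123.16 g exceeds the cargo aircraft limit of 100 g for Category TX.
The segregation rule (Category TX with Category SR) does not apply to Category CR with Category TX.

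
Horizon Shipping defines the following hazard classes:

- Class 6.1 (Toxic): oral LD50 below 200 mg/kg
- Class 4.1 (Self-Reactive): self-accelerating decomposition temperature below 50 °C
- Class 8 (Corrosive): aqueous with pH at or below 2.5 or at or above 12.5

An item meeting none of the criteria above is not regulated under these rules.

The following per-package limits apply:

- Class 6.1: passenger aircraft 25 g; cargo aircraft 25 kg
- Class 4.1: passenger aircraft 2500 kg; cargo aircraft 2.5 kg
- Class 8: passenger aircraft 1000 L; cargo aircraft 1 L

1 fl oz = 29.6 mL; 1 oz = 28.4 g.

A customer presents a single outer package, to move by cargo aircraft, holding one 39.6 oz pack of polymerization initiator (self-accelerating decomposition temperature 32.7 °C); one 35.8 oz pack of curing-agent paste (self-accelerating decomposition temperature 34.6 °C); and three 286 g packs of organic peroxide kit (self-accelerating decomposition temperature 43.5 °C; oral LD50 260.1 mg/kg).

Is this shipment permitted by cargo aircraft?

No

Polymerization initiator: self-accelerating decomposition temperature 32.7 °C < 50 °C → Class 4.1 (Self-Reactive).
With self-accelerating decomposition temperature 34.6 °C (< 50 °C), the curing-agent paste falls in Class 4.1.
Organic peroxide kit: self-accelerating decomposition temperature 43.5 °C < 50 °C → Class 4.1 (Self-Reactive).
Class 4.1 net quantity: (one 39.6 oz pack = 1124.64 g) + (one 35.8 oz pack = 1016.72 g) + (three 286 g packs = 858 g) = 2999.36 g.
2999.36 g > 2.5 kg (cargo aircraft limit, Class 4.1) — over the limit.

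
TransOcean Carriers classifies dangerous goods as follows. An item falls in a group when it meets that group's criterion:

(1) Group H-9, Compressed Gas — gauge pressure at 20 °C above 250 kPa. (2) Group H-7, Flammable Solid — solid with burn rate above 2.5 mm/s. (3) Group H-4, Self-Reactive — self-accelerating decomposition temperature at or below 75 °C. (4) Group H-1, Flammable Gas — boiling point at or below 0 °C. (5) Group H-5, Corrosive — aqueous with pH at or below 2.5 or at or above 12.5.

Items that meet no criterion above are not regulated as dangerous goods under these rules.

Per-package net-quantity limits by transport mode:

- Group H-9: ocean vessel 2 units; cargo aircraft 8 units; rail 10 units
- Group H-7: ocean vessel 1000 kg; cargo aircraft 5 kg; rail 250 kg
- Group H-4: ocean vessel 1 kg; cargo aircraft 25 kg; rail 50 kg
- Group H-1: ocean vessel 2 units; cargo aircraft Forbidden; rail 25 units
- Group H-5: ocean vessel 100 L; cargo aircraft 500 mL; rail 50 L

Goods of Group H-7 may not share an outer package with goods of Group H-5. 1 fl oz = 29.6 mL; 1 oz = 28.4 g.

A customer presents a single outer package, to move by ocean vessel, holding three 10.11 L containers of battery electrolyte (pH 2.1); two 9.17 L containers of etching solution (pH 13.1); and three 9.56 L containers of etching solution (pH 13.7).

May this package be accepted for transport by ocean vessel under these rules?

Yes

Battery electrolyte: pH 2.1 ≤ 2.5 → Group H-5 (Corrosive).
Etching solution: pH 13.1 ≥ 12.5 → Group H-5 (Corrosive).
The etching solution has pH 13.7, which is ≥ 12.5, so it is Group H-5 (Corrosive).
Total Group H-5: (three 10.11 L containers = 30.33 L) + (two 9.17 L containers = 18.34 L) + (three 9.56 L containers = 28.68 L) = 77.35 L.
That is within the Group H-5 ocean vessel limit of 100 L.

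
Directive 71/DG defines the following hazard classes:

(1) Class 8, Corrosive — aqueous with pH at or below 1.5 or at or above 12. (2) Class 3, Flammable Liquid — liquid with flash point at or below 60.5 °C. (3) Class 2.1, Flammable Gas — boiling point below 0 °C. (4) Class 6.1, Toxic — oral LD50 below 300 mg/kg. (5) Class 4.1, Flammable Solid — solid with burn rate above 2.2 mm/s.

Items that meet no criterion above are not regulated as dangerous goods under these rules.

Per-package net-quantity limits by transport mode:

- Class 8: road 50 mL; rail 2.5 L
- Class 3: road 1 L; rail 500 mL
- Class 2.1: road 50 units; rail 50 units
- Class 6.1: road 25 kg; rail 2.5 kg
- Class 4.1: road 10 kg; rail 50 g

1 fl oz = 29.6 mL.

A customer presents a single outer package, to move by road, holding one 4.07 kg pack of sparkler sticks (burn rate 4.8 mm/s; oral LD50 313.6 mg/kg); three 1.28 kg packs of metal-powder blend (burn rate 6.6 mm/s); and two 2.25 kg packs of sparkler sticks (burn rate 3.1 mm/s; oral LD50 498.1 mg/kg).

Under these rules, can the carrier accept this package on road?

No

With burn rate 4.8 mm/s (> 2.2 mm/s), the sparkler sticks fall in Class 4.1.
With burn rate 6.6 mm/s (> 2.2 mm/s), the metal-powder blend falls in Class 4.1.
The sparkler sticks have burn rate 3.1 mm/s, which is > 2.2 mm/s, so they are Class 4.1 (Flammable Solid).
Class 4.1 net quantity: 4.07 kg + (three 1.28 kg packs = 3.84 kg) + (two 2.25 kg packs = 4.5 kg) = 12.41 kg.
That exceeds the Class 4.1 road limit of 10 kg.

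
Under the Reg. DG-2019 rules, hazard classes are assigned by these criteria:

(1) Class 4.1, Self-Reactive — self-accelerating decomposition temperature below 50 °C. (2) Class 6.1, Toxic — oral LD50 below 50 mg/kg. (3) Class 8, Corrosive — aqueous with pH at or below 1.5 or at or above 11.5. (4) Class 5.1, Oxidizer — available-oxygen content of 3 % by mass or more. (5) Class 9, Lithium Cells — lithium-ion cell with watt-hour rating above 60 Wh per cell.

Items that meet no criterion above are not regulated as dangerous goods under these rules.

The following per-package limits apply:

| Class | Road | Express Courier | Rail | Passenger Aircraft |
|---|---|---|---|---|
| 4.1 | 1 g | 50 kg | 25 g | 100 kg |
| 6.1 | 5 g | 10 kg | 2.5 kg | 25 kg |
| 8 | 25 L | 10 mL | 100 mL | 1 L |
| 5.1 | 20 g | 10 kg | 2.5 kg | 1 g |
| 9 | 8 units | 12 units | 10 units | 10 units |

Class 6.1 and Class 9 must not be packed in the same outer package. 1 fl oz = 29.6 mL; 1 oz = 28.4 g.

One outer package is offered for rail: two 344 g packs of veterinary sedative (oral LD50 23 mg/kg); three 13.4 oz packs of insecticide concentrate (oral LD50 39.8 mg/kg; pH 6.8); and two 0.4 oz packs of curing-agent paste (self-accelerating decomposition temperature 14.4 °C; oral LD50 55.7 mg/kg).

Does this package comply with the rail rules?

Yes

Oral LD50 23 mg/kg meets the Class 6.1 criterion (Toxic), so the veterinary sedative is Class 6.1.
The insecticide concentrate has oral LD50 39.8 mg/kg, which is < 50 mg/kg, so it is Class 6.1 (Toxic).
Curing-agent paste: self-accelerating decomposition temperature 14.4 °C < 50 °C → Class 4.1 (Self-Reactive).
Class 6.1 net quantity: (two 344 g packs = 688 g) + (three 13.4 oz packs = 1141.68 g) = 1829.68 g.
1829.68 g ≤ 2.5 kg (rail limit, Class 6.1) — within limit.
Class 4.1 quantity: two 0.4 oz packs = 22.72 g.
22.72 g ≤ 25 g (rail limit, Class 4.1) — within limit.
The segregation rule (Class 6.1 with Class 9) does not apply to Class 6.1 with Class 4.1.
Every hazard class is within its rail limit and no segregation rule is violated.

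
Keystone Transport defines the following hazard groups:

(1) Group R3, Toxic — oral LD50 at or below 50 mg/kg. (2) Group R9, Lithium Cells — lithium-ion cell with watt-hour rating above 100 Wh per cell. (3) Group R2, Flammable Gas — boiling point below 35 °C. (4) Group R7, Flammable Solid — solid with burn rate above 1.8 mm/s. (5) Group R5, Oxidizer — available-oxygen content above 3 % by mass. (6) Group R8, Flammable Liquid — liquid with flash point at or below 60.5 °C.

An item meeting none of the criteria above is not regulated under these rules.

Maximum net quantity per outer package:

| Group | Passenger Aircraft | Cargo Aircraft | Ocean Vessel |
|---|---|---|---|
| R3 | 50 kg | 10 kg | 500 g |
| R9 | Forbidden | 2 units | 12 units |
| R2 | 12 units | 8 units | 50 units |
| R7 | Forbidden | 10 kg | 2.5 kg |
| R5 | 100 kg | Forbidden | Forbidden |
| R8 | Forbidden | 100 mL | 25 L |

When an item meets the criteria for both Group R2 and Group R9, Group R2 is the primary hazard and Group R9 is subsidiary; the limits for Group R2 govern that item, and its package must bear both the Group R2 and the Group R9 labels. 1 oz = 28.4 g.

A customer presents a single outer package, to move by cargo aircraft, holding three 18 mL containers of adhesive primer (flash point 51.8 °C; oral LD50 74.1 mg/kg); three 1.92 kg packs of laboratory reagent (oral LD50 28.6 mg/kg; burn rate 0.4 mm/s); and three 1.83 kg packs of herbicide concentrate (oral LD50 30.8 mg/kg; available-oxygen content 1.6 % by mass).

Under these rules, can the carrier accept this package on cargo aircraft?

No

The adhesive primer has flash point 51.8 °C, which is ≤ 60.5 °C, so it is Group R8 (Flammable Liquid).
The laboratory reagent has oral LD50 28.6 mg/kg, which is ≤ 50 mg/kg, so it is Group R3 (Toxic).
The herbicide concentrate has oral LD50 30.8 mg/kg, which is ≤ 50 mg/kg, so it is Group R3 (Toxic).
Total Group R3: (three 1.92 kg packs = 5.76 kg) + (three 1.83 kg packs = 5.49 kg) = 11.25 kg.
11.25 kg exceeds the cargo aircraft limit of 10 kg for Group R3.
Group R8 quantity: three 18 mL containers = 54 mL.
54 mL ≤ 100 mL (cargo aircraft limit, Group R8) — within limit.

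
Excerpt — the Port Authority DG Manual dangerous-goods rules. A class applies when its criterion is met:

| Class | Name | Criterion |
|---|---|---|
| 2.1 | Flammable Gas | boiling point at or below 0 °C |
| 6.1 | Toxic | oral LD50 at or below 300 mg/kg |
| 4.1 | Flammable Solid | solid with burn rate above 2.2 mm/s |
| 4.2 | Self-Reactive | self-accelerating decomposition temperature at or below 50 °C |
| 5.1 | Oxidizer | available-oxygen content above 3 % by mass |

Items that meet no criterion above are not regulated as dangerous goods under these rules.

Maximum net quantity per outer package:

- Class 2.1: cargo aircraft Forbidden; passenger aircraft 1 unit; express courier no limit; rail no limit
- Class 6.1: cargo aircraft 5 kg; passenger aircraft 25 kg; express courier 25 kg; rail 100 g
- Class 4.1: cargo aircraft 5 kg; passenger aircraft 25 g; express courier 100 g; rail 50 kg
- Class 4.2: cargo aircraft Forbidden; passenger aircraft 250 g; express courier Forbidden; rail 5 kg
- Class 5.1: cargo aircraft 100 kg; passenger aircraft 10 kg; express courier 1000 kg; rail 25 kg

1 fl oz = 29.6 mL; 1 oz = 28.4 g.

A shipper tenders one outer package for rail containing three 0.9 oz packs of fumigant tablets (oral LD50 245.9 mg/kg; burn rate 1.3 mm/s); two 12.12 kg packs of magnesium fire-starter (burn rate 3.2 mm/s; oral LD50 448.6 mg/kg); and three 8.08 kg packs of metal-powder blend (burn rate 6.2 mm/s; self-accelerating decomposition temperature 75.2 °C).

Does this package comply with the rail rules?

Yes

With oral LD50 245.9 mg/kg (≤ 300 mg/kg), the fumigant tablets fall in Class 6.1.
Magnesium fire-starter: burn rate 3.2 mm/s > 2.2 mm/s → Class 4.1 (Flammable Solid).
With burn rate 6.2 mm/s (> 2.2 mm/s), the metal-powder blend falls in Class 4.1.
Total Class 4.1: (two 12.12 kg packs = 24.24 kg) + (three 8.08 kg packs = 24.24 kg) = 48.48 kg.
48.48 kg is within the rail limit of 50 kg for Class 4.1.
Class 6.1 quantity: three 0.9 oz packs = 76.68 g.
That is within the Class 6.1 rail limit of 100 g.
Every hazard class is within its rail limit and no segregation rule is violated.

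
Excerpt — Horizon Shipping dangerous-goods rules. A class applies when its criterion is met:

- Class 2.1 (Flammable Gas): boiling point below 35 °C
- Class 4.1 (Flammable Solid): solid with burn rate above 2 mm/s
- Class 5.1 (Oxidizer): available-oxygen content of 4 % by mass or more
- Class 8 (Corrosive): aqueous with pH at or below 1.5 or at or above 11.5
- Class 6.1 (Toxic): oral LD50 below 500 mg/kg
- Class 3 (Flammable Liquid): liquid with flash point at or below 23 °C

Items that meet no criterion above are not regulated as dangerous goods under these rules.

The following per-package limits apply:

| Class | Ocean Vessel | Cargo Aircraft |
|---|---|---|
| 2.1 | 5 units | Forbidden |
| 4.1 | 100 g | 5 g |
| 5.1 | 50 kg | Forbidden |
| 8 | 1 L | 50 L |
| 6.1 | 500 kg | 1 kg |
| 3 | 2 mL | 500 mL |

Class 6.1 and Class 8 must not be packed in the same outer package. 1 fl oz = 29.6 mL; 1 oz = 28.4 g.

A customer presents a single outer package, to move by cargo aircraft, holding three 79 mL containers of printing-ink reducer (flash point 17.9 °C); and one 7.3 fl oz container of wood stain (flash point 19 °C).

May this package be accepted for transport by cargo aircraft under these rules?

The printing-ink reducer has flash point 17.9 °C, which is ≤ 23 °C, so it is Class 3 (Flammable Liquid).
Flash point 19 °C meets the Class 3 criterion (Flammable Liquid), so the wood stain is Class 3.
Total Class 3: (three 79 mL containers = 237 mL) + (one 7.3 fl oz container = 216.08 mL) = 453.08 mL.
453.08 mL is within the cargo aircraft limit of 500 mL for Class 3.

Yes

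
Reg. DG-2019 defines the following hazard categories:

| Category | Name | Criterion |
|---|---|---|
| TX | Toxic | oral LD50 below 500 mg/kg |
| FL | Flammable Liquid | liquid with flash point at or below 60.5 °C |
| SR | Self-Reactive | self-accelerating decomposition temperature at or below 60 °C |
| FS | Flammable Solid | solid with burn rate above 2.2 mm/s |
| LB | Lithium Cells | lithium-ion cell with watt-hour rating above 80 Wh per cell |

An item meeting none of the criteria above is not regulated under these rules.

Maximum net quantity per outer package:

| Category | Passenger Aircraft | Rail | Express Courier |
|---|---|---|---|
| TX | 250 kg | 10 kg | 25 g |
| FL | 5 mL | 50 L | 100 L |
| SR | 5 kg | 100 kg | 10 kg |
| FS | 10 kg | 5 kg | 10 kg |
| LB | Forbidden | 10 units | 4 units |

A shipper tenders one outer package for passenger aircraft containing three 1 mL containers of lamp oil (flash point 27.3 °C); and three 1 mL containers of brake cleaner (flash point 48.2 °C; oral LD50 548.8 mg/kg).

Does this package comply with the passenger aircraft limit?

The lamp oil has flash point 27.3 °C, which is ≤ 60.5 °C, so it is Category FL (Flammable Liquid).
The brake cleaner has flash point 48.2 °C, which is ≤ 60.5 °C, so it is Category FL (Flammable Liquid).
Total Category FL: (three 1 mL containers = 3 mL) + (three 1 mL containers = 3 mL) = 6 mL.
That exceeds the Category FL passenger aircraft limit of 5 mL.

No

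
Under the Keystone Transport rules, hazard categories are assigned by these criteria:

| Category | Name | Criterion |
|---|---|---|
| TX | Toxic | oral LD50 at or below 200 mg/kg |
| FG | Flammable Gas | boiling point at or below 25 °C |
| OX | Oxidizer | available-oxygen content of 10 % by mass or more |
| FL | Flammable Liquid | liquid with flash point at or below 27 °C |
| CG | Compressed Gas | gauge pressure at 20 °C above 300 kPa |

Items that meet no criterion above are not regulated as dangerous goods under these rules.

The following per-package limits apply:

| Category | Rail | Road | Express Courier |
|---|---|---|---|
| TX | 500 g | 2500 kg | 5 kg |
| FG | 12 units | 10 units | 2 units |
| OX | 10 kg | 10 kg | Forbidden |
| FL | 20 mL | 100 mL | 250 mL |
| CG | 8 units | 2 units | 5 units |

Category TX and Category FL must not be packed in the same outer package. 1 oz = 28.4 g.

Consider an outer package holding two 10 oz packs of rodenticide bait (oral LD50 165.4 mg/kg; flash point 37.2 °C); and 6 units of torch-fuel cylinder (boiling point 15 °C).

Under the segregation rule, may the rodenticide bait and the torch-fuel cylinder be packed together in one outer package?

Yes

With oral LD50 165.4 mg/kg (≤ 200 mg/kg), the rodenticide bait falls in Category TX.
Boiling point 15 °C meets the Category FG criterion (Flammable Gas), so the torch-fuel cylinder is Category FG.
No segregation rule bars Category TX with Category FG.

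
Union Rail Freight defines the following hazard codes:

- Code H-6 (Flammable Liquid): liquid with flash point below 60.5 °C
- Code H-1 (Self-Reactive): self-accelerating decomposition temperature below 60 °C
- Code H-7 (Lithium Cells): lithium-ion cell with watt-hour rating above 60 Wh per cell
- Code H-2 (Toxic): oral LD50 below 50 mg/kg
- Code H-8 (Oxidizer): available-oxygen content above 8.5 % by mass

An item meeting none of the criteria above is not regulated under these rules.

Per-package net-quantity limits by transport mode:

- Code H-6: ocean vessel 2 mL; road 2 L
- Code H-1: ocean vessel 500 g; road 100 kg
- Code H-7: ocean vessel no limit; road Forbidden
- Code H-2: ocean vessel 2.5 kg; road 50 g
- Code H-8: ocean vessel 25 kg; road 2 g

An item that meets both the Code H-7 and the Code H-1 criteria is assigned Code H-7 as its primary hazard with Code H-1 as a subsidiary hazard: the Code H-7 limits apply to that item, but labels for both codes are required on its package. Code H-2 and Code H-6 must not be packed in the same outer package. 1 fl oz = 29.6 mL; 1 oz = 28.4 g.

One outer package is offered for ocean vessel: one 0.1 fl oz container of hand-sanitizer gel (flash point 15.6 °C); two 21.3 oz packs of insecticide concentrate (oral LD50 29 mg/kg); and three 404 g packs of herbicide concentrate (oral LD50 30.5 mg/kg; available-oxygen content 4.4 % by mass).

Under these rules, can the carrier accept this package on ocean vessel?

No

Flash point 15.6 °C meets the Code H-6 criterion (Flammable Liquid), so the hand-sanitizer gel is Code H-6.
The insecticide concentrate has oral LD50 29 mg/kg, which is < 50 mg/kg, so it is Code H-2 (Toxic).
Oral LD50 30.5 mg/kg meets the Code H-2 criterion (Toxic), so the herbicide concentrate is Code H-2.
Code H-2 net quantity: (two 21.3 oz packs = 1209.84 g) + (three 404 g packs = 1.212 kg) = 2421.84 g.
2421.84 g ≤ 2.5 kg (ocean vessel limit, Code H-2) — within limit.
Code H-6 quantity: one 0.1 fl oz container = 2.96 mL.
2.96 mL exceeds the ocean vessel limit of 2 mL for Code H-6.
Code H-2 and Code H-6 may not share an outer package.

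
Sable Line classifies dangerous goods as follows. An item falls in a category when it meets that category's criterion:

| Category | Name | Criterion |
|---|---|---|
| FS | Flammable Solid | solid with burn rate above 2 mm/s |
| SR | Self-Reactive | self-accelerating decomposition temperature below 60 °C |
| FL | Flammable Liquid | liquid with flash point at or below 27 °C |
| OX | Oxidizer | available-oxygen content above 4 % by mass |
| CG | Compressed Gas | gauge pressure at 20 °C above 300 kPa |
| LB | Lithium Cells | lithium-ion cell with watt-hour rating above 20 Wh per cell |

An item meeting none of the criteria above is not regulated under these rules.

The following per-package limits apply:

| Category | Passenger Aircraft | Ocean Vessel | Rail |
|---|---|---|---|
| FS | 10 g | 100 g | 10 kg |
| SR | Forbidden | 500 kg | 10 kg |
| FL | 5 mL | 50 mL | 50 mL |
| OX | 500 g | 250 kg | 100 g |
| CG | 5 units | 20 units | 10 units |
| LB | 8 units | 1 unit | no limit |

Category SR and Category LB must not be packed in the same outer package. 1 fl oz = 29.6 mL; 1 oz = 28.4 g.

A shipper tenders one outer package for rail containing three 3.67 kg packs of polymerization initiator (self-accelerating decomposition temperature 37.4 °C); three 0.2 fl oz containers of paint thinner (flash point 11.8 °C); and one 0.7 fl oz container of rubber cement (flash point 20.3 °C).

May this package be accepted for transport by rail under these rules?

Polymerization initiator: self-accelerating decomposition temperature 37.4 °C < 60 °C → Category SR (Self-Reactive).
With flash point 11.8 °C (≤ 27 °C), the paint thinner falls in Category FL.
Flash point 20.3 °C meets the Category FL criterion (Flammable Liquid), so the rubber cement is Category FL.
Category SR quantity: three 3.67 kg packs = 11.01 kg.
11.01 kg > 10 kg (rail limit, Category SR) — over the limit.
Category FL net quantity: (three 0.2 fl oz containers = 17.76 mL) + (one 0.7 fl oz container = 20.72 mL) = 38.48 mL.
That is within the Category FL rail limit of 50 mL.
The segregation rule (Category SR with Category LB) does not apply to Category SR with Category FL.

No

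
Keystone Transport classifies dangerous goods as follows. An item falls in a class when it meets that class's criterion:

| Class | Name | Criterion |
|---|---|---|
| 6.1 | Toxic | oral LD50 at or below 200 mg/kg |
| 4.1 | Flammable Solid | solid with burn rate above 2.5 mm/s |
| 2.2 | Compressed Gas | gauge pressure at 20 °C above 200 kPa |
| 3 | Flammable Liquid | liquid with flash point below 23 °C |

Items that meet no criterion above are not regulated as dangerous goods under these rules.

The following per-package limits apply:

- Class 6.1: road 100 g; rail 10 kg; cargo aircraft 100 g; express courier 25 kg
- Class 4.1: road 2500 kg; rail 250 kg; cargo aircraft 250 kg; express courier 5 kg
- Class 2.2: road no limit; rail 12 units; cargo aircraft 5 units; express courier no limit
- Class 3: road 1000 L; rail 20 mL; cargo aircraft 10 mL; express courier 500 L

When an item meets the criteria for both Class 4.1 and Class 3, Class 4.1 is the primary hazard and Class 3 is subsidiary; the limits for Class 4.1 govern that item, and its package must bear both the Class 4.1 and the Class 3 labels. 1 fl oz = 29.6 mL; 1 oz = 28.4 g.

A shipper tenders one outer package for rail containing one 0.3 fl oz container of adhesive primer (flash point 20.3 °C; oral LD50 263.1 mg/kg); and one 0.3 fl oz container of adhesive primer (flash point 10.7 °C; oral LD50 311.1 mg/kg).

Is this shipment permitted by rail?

Yes

Flash point 20.3 °C meets the Class 3 criterion (Flammable Liquid), so the adhesive primer is Class 3.
The adhesive primer has flash point 10.7 °C, which is < 23 °C, so it is Class 3 (Flammable Liquid).
Class 3 net quantity: (one 0.3 fl oz container = 8.88 mL) + (one 0.3 fl oz container = 8.88 mL) = 17.76 mL.
17.76 mL ≤ 20 mL (rail limit, Class 3) — within limit.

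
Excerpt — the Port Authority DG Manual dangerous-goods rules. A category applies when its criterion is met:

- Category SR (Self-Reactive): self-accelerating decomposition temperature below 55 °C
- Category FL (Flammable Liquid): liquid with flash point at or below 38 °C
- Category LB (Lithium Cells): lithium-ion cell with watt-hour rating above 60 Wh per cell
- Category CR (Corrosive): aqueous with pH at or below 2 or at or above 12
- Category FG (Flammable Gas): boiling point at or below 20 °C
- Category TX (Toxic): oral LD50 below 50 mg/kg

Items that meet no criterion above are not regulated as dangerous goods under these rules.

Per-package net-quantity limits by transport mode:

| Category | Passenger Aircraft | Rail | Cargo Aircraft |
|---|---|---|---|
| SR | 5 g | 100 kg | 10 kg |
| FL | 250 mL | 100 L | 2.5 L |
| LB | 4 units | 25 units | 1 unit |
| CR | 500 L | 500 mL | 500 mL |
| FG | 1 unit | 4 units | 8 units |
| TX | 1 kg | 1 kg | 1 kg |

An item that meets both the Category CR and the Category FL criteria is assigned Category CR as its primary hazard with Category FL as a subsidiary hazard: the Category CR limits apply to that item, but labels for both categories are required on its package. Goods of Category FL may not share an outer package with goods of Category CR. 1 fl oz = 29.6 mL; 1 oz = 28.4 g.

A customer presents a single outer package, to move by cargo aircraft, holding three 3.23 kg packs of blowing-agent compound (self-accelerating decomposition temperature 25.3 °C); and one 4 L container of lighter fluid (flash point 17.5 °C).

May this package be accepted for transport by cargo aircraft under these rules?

No

Self-accelerating decomposition temperature 25.3 °C meets the Category SR criterion (Self-Reactive), so the blowing-agent compound is Category SR.
With flash point 17.5 °C (≤ 38 °C), the lighter fluid falls in Category FL.
Category FL quantity: 4 L.
4 L > 2.5 L (cargo aircraft limit, Category FL) — over the limit.
Category SR quantity: three 3.23 kg packs = 9.69 kg.
9.69 kg is within the cargo aircraft limit of 10 kg for Category SR.
The segregation rule (Category FL with Category CR) does not apply to Category FL with Category SR.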